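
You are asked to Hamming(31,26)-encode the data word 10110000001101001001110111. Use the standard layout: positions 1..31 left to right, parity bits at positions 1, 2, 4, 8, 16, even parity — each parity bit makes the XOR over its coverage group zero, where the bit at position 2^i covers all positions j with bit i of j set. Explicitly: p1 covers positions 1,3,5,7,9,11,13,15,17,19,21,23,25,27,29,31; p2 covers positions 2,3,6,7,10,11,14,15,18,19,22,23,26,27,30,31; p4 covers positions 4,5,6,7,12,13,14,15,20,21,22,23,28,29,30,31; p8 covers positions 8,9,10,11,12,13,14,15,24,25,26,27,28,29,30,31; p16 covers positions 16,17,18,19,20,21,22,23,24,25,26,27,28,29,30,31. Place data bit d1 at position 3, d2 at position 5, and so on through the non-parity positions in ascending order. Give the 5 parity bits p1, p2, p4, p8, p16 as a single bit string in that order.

Place data bits at non-power-of-two positions: b3=1, b5=0, b6=1, b7=1, b9=0, b10=0, b11=0, b12=0, b13=0, b14=0, b15=1, b17=1, b18=0, b19=1, b20=0, b21=0, b22=1, b23=0, b24=0, b25=1, b26=1, b27=1, b28=0, b29=1, b30=1, b31=1.
p1 = XOR of data positions {3,5,7,9,11,13,15,17,19,21,23,25,27,29,31} = 1⊕0⊕1⊕0⊕0⊕0⊕1⊕1⊕1⊕0⊕0⊕1⊕1⊕1⊕1 = 1
p2 = XOR of data positions {3,6,7,10,11,14,15,18,19,22,23,26,27,30,31} = 1⊕1⊕1⊕0⊕0⊕0⊕1⊕0⊕1⊕1⊕0⊕1⊕1⊕1⊕1 = 0
p4 = XOR of data positions {5,6,7,12,13,14,15,20,21,22,23,28,29,30,31} = 0⊕1⊕1⊕0⊕0⊕0⊕1⊕0⊕0⊕1⊕0⊕0⊕1⊕1⊕1 = 1
p8 = XOR of data positions {9,10,11,12,13,14,15,24,25,26,27,28,29,30,31} = 0⊕0⊕0⊕0⊕0⊕0⊕1⊕0⊕1⊕1⊕1⊕0⊕1⊕1⊕1 = 1
p16 = XOR of data positions {17,18,19,20,21,22,23,24,25,26,27,28,29,30,31} = 1⊕0⊕1⊕0⊕0⊕1⊕0⊕0⊕1⊕1⊕1⊕0⊕1⊕1⊕1 = 1
Parity bits p1,p2,p4,p8,p16 = 10111

10111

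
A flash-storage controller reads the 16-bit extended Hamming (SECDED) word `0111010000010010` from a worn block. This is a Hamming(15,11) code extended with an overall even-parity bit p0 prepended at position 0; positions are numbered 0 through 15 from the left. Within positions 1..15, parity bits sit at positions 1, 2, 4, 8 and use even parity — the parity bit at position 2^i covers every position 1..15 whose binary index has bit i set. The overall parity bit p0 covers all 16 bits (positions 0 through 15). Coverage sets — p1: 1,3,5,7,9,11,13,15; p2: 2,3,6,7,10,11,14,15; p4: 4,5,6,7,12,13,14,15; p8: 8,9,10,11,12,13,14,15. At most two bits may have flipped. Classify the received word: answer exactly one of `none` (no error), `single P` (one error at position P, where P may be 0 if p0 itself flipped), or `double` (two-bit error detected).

s1: b1⊕b3⊕b5⊕b7⊕b9⊕b11⊕b13⊕b15 = 1⊕1⊕1⊕0⊕0⊕1⊕0⊕0 = 0
s2: b2⊕b3⊕b6⊕b7⊕b10⊕b11⊕b14⊕b15 = 1⊕1⊕0⊕0⊕0⊕1⊕1⊕0 = 0
s4: b4⊕b5⊕b6⊕b7⊕b12⊕b13⊕b14⊕b15 = 0⊕1⊕0⊕0⊕0⊕0⊕1⊕0 = 0
s8: b8⊕b9⊕b10⊕b11⊕b12⊕b13⊕b14⊕b15 = 0⊕0⊕0⊕1⊕0⊕0⊕1⊕0 = 0
Syndrome (s8...s1) = 0000 → position 0 (no error).
Overall parity (XOR of all 16 bits, including p0): 0⊕1⊕1⊕1⊕0⊕1⊕0⊕0⊕0⊕0⊕0⊕1⊕0⊕0⊕1⊕0 = 0
Overall=0, syndrome position=0 → no error.

none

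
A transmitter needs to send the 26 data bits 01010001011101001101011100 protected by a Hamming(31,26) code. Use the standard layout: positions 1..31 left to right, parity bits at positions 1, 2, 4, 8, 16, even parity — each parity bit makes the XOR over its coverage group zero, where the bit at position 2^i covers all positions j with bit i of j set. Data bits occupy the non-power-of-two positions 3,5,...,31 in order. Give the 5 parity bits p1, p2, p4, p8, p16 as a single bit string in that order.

Place data bits at non-power-of-two positions: b3=0, b5=1, b6=0, b7=1, b9=0, b10=0, b11=0, b12=1, b13=0, b14=1, b15=1, b17=1, b18=0, b19=1, b20=0, b21=0, b22=1, b23=1, b24=0, b25=1, b26=0, b27=1, b28=1, b29=1, b30=0, b31=0.
p1 = XOR of data positions {3,5,7,9,11,13,15,17,19,21,23,25,27,29,31} = 0⊕1⊕1⊕0⊕0⊕0⊕1⊕1⊕1⊕0⊕1⊕1⊕1⊕1⊕0 = 1
p2 = XOR of data positions {3,6,7,10,11,14,15,18,19,22,23,26,27,30,31} = 0⊕0⊕1⊕0⊕0⊕1⊕1⊕0⊕1⊕1⊕1⊕0⊕1⊕0⊕0 = 1
p4 = XOR of data positions {5,6,7,12,13,14,15,20,21,22,23,28,29,30,31} = 1⊕0⊕1⊕1⊕0⊕1⊕1⊕0⊕0⊕1⊕1⊕1⊕1⊕0⊕0 = 1
p8 = XOR of data positions {9,10,11,12,13,14,15,24,25,26,27,28,29,30,31} = 0⊕0⊕0⊕1⊕0⊕1⊕1⊕0⊕1⊕0⊕1⊕1⊕1⊕0⊕0 = 1
p16 = XOR of data positions {17,18,19,20,21,22,23,24,25,26,27,28,29,30,31} = 1⊕0⊕1⊕0⊕0⊕1⊕1⊕0⊕1⊕0⊕1⊕1⊕1⊕0⊕0 = 0
Parity bits p1,p2,p4,p8,p16 = 11110

11110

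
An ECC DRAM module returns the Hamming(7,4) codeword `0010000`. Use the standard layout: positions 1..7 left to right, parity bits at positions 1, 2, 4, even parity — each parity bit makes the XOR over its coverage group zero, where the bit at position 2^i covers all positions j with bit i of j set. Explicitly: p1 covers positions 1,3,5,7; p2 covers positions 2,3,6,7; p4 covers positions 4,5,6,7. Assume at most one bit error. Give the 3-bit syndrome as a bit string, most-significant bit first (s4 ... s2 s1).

011

s1: b1⊕b3⊕b5⊕b7 = 0⊕1⊕0⊕0 = 1
s2: b2⊕b3⊕b6⊕b7 = 0⊕1⊕0⊕0 = 1
s4: b4⊕b5⊕b6⊕b7 = 0⊕0⊕0⊕0 = 0
Syndrome (s4...s1) = 011 → position 3.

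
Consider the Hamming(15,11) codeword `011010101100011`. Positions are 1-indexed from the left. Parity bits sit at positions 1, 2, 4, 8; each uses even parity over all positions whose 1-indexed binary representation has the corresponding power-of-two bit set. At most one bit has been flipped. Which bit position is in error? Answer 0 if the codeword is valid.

1

s1: b1⊕b3⊕b5⊕b7⊕b9⊕b11⊕b13⊕b15 = 0⊕1⊕1⊕1⊕1⊕0⊕0⊕1 = 1
s2: b2⊕b3⊕b6⊕b7⊕b10⊕b11⊕b14⊕b15 = 1⊕1⊕0⊕1⊕1⊕0⊕1⊕1 = 0
s4: b4⊕b5⊕b6⊕b7⊕b12⊕b13⊕b14⊕b15 = 0⊕1⊕0⊕1⊕0⊕0⊕1⊕1 = 0
s8: b8⊕b9⊕b10⊕b11⊕b12⊕b13⊕b14⊕b15 = 0⊕1⊕1⊕0⊕0⊕0⊕1⊕1 = 0
Syndrome (s8...s1) = 0001 → position 1.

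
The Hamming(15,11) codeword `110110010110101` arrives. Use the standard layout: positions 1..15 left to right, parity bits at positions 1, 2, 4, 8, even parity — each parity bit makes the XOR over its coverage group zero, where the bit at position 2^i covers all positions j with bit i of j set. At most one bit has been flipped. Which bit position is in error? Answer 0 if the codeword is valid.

9

s1: b1⊕b3⊕b5⊕b7⊕b9⊕b11⊕b13⊕b15 = 1⊕0⊕1⊕0⊕0⊕1⊕1⊕1 = 1
s2: b2⊕b3⊕b6⊕b7⊕b10⊕b11⊕b14⊕b15 = 1⊕0⊕0⊕0⊕1⊕1⊕0⊕1 = 0
s4: b4⊕b5⊕b6⊕b7⊕b12⊕b13⊕b14⊕b15 = 1⊕1⊕0⊕0⊕0⊕1⊕0⊕1 = 0
s8: b8⊕b9⊕b10⊕b11⊕b12⊕b13⊕b14⊕b15 = 1⊕0⊕1⊕1⊕0⊕1⊕0⊕1 = 1
Syndrome (s8...s1) = 1001 → position 9.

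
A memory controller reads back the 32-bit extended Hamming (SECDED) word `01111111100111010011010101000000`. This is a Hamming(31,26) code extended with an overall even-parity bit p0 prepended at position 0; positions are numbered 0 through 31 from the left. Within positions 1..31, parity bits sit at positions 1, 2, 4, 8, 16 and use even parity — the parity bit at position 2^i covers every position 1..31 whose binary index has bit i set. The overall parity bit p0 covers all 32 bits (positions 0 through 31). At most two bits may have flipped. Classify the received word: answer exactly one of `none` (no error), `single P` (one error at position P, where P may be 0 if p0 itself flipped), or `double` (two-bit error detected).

single 23

s1: b1⊕b3⊕b5⊕b7⊕b9⊕b11⊕b13⊕b15⊕b17⊕b19⊕b21⊕b23⊕b25⊕b27⊕b29⊕b31 = 1⊕1⊕1⊕1⊕0⊕1⊕1⊕1⊕0⊕1⊕1⊕1⊕1⊕0⊕0⊕0 = 1
s2: b2⊕b3⊕b6⊕b7⊕b10⊕b11⊕b14⊕b15⊕b18⊕b19⊕b22⊕b23⊕b26⊕b27⊕b30⊕b31 = 1⊕1⊕1⊕1⊕0⊕1⊕0⊕1⊕1⊕1⊕0⊕1⊕0⊕0⊕0⊕0 = 1
s4: b4⊕b5⊕b6⊕b7⊕b12⊕b13⊕b14⊕b15⊕b20⊕b21⊕b22⊕b23⊕b28⊕b29⊕b30⊕b31 = 1⊕1⊕1⊕1⊕1⊕1⊕0⊕1⊕0⊕1⊕0⊕1⊕0⊕0⊕0⊕0 = 1
s8: b8⊕b9⊕b10⊕b11⊕b12⊕b13⊕b14⊕b15⊕b24⊕b25⊕b26⊕b27⊕b28⊕b29⊕b30⊕b31 = 1⊕0⊕0⊕1⊕1⊕1⊕0⊕1⊕0⊕1⊕0⊕0⊕0⊕0⊕0⊕0 = 0
s16: b16⊕b17⊕b18⊕b19⊕b20⊕b21⊕b22⊕b23⊕b24⊕b25⊕b26⊕b27⊕b28⊕b29⊕b30⊕b31 = 0⊕0⊕1⊕1⊕0⊕1⊕0⊕1⊕0⊕1⊕0⊕0⊕0⊕0⊕0⊕0 = 1
Syndrome (s16...s1) = 10111 → position 23.
Overall parity (XOR of all 32 bits, including p0): 0⊕1⊕1⊕1⊕1⊕1⊕1⊕1⊕1⊕0⊕0⊕1⊕1⊕1⊕0⊕1⊕0⊕0⊕1⊕1⊕0⊕1⊕0⊕1⊕0⊕1⊕0⊕0⊕0⊕0⊕0⊕0 = 1
Overall=1, syndrome position=23 → single-bit error at position 23.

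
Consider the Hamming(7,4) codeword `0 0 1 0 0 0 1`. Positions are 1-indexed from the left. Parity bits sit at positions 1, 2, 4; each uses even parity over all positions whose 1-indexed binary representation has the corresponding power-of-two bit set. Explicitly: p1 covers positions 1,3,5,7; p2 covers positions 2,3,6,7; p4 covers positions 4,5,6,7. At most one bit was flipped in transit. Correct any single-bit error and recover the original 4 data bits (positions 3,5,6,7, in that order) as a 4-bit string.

1001

s1: b1⊕b3⊕b5⊕b7 = 0⊕1⊕0⊕1 = 0
s2: b2⊕b3⊕b6⊕b7 = 0⊕1⊕0⊕1 = 0
s4: b4⊕b5⊕b6⊕b7 = 0⊕0⊕0⊕1 = 1
Syndrome (s4...s1) = 100 → position 4.
Flip bit 4: corrected codeword = 0011001
Data bits at positions 3,5,6,7: 1001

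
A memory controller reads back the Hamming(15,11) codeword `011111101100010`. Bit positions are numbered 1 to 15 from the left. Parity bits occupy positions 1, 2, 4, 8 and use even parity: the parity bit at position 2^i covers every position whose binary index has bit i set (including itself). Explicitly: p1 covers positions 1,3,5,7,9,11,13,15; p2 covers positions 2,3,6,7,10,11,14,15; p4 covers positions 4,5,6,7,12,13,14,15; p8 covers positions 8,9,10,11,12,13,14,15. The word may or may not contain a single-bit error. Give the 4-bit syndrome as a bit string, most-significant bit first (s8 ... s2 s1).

s1: b1⊕b3⊕b5⊕b7⊕b9⊕b11⊕b13⊕b15 = 0⊕1⊕1⊕1⊕1⊕0⊕0⊕0 = 0
s2: b2⊕b3⊕b6⊕b7⊕b10⊕b11⊕b14⊕b15 = 1⊕1⊕1⊕1⊕1⊕0⊕1⊕0 = 0
s4: b4⊕b5⊕b6⊕b7⊕b12⊕b13⊕b14⊕b15 = 1⊕1⊕1⊕1⊕0⊕0⊕1⊕0 = 1
s8: b8⊕b9⊕b10⊕b11⊕b12⊕b13⊕b14⊕b15 = 0⊕1⊕1⊕0⊕0⊕0⊕1⊕0 = 1
Syndrome (s8...s1) = 1100 → position 12.

1100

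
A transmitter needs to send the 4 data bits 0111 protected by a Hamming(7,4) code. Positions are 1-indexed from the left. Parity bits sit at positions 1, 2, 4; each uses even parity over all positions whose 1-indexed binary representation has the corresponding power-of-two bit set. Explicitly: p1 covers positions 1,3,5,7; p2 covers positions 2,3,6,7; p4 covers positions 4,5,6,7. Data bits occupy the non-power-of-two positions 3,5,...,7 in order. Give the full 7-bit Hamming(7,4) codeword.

Place data bits at non-power-of-two positions: b3=0, b5=1, b6=1, b7=1.
p1 = XOR of data positions {3,5,7} = 0⊕1⊕1 = 0
p2 = XOR of data positions {3,6,7} = 0⊕1⊕1 = 0
p4 = XOR of data positions {5,6,7} = 1⊕1⊕1 = 1
Codeword b1..b7 = 0001111

0001111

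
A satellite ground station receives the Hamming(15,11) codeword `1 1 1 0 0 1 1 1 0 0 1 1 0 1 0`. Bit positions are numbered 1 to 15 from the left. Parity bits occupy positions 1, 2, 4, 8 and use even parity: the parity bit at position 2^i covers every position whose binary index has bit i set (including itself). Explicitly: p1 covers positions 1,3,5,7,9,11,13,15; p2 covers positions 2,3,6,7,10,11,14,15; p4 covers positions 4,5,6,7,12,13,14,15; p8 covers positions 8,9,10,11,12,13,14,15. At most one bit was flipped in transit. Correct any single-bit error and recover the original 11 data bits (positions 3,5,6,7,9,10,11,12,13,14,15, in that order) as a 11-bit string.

s1: b1⊕b3⊕b5⊕b7⊕b9⊕b11⊕b13⊕b15 = 1⊕1⊕0⊕1⊕0⊕1⊕0⊕0 = 0
s2: b2⊕b3⊕b6⊕b7⊕b10⊕b11⊕b14⊕b15 = 1⊕1⊕1⊕1⊕0⊕1⊕1⊕0 = 0
s4: b4⊕b5⊕b6⊕b7⊕b12⊕b13⊕b14⊕b15 = 0⊕0⊕1⊕1⊕1⊕0⊕1⊕0 = 0
s8: b8⊕b9⊕b10⊕b11⊕b12⊕b13⊕b14⊕b15 = 1⊕0⊕0⊕1⊕1⊕0⊕1⊕0 = 0
Syndrome (s8...s1) = 0000 → position 0 (no error).
No correction needed.
Data bits at positions 3,5,6,7,9,10,11,12,13,14,15: 10110011010

10110011010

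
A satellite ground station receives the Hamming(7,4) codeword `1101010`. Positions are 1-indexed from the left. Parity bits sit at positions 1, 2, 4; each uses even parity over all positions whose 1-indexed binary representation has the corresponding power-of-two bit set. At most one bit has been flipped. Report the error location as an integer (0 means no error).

1

s1: b1⊕b3⊕b5⊕b7 = 1⊕0⊕0⊕0 = 1
s2: b2⊕b3⊕b6⊕b7 = 1⊕0⊕1⊕0 = 0
s4: b4⊕b5⊕b6⊕b7 = 1⊕0⊕1⊕0 = 0
Syndrome (s4...s1) = 001 → position 1.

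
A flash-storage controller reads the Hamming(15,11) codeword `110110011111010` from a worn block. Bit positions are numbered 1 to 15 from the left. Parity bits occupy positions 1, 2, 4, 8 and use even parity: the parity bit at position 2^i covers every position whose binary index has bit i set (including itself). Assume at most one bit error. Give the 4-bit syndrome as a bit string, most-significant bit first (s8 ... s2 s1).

s1: b1⊕b3⊕b5⊕b7⊕b9⊕b11⊕b13⊕b15 = 1⊕0⊕1⊕0⊕1⊕1⊕0⊕0 = 0
s2: b2⊕b3⊕b6⊕b7⊕b10⊕b11⊕b14⊕b15 = 1⊕0⊕0⊕0⊕1⊕1⊕1⊕0 = 0
s4: b4⊕b5⊕b6⊕b7⊕b12⊕b13⊕b14⊕b15 = 1⊕1⊕0⊕0⊕1⊕0⊕1⊕0 = 0
s8: b8⊕b9⊕b10⊕b11⊕b12⊕b13⊕b14⊕b15 = 1⊕1⊕1⊕1⊕1⊕0⊕1⊕0 = 0
Syndrome (s8...s1) = 0000 → position 0 (no error).

0000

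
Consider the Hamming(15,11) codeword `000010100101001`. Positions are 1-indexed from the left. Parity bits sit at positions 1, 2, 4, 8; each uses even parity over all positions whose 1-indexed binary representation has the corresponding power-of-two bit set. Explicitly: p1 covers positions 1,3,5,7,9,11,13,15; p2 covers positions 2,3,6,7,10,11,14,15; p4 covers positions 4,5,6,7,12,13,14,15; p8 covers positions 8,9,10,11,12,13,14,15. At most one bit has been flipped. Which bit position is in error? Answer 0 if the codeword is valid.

11

s1: b1⊕b3⊕b5⊕b7⊕b9⊕b11⊕b13⊕b15 = 0⊕0⊕1⊕1⊕0⊕0⊕0⊕1 = 1
s2: b2⊕b3⊕b6⊕b7⊕b10⊕b11⊕b14⊕b15 = 0⊕0⊕0⊕1⊕1⊕0⊕0⊕1 = 1
s4: b4⊕b5⊕b6⊕b7⊕b12⊕b13⊕b14⊕b15 = 0⊕1⊕0⊕1⊕1⊕0⊕0⊕1 = 0
s8: b8⊕b9⊕b10⊕b11⊕b12⊕b13⊕b14⊕b15 = 0⊕0⊕1⊕0⊕1⊕0⊕0⊕1 = 1
Syndrome (s8...s1) = 1011 → position 11.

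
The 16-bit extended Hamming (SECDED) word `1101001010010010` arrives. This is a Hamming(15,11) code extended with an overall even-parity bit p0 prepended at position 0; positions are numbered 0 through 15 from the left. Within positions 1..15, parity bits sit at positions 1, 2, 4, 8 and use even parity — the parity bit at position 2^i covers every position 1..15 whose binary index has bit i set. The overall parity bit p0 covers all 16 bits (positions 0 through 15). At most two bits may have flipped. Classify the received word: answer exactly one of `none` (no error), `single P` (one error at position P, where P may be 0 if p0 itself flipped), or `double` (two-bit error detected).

single 9

s1: b1⊕b3⊕b5⊕b7⊕b9⊕b11⊕b13⊕b15 = 1⊕1⊕0⊕0⊕0⊕1⊕0⊕0 = 1
s2: b2⊕b3⊕b6⊕b7⊕b10⊕b11⊕b14⊕b15 = 0⊕1⊕1⊕0⊕0⊕1⊕1⊕0 = 0
s4: b4⊕b5⊕b6⊕b7⊕b12⊕b13⊕b14⊕b15 = 0⊕0⊕1⊕0⊕0⊕0⊕1⊕0 = 0
s8: b8⊕b9⊕b10⊕b11⊕b12⊕b13⊕b14⊕b15 = 1⊕0⊕0⊕1⊕0⊕0⊕1⊕0 = 1
Syndrome (s8...s1) = 1001 → position 9.
Overall parity (XOR of all 16 bits, including p0): 1⊕1⊕0⊕1⊕0⊕0⊕1⊕0⊕1⊕0⊕0⊕1⊕0⊕0⊕1⊕0 = 1
Overall=1, syndrome position=9 → single-bit error at position 9.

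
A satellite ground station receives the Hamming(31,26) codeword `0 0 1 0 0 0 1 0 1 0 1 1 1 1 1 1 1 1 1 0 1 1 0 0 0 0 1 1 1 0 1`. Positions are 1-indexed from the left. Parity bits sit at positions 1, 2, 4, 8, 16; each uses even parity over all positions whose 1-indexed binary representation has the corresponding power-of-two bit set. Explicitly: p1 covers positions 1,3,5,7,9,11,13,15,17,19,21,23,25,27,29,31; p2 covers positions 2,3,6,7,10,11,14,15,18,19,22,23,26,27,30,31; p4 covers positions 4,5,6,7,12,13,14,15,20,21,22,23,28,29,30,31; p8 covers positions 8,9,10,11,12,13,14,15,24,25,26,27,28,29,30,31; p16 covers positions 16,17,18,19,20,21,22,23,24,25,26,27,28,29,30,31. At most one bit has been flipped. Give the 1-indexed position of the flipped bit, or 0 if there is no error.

0

s1: b1⊕b3⊕b5⊕b7⊕b9⊕b11⊕b13⊕b15⊕b17⊕b19⊕b21⊕b23⊕b25⊕b27⊕b29⊕b31 = 0⊕1⊕0⊕1⊕1⊕1⊕1⊕1⊕1⊕1⊕1⊕0⊕0⊕1⊕1⊕1 = 0
s2: b2⊕b3⊕b6⊕b7⊕b10⊕b11⊕b14⊕b15⊕b18⊕b19⊕b22⊕b23⊕b26⊕b27⊕b30⊕b31 = 0⊕1⊕0⊕1⊕0⊕1⊕1⊕1⊕1⊕1⊕1⊕0⊕0⊕1⊕0⊕1 = 0
s4: b4⊕b5⊕b6⊕b7⊕b12⊕b13⊕b14⊕b15⊕b20⊕b21⊕b22⊕b23⊕b28⊕b29⊕b30⊕b31 = 0⊕0⊕0⊕1⊕1⊕1⊕1⊕1⊕0⊕1⊕1⊕0⊕1⊕1⊕0⊕1 = 0
s8: b8⊕b9⊕b10⊕b11⊕b12⊕b13⊕b14⊕b15⊕b24⊕b25⊕b26⊕b27⊕b28⊕b29⊕b30⊕b31 = 0⊕1⊕0⊕1⊕1⊕1⊕1⊕1⊕0⊕0⊕0⊕1⊕1⊕1⊕0⊕1 = 0
s16: b16⊕b17⊕b18⊕b19⊕b20⊕b21⊕b22⊕b23⊕b24⊕b25⊕b26⊕b27⊕b28⊕b29⊕b30⊕b31 = 1⊕1⊕1⊕1⊕0⊕1⊕1⊕0⊕0⊕0⊕0⊕1⊕1⊕1⊕0⊕1 = 0
Syndrome (s16...s1) = 00000 → position 0 (no error).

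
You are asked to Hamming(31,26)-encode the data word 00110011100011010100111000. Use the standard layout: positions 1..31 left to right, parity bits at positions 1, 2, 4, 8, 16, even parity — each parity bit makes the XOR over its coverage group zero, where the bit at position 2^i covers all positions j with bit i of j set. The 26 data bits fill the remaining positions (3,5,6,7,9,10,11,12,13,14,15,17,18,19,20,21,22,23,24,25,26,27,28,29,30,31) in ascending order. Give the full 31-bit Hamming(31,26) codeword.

1001011000111001011010100111000

Place data bits at non-power-of-two positions: b3=0, b5=0, b6=1, b7=1, b9=0, b10=0, b11=1, b12=1, b13=1, b14=0, b15=0, b17=0, b18=1, b19=1, b20=0, b21=1, b22=0, b23=1, b24=0, b25=0, b26=1, b27=1, b28=1, b29=0, b30=0, b31=0.
p1 = XOR of data positions {3,5,7,9,11,13,15,17,19,21,23,25,27,29,31} = 0⊕0⊕1⊕0⊕1⊕1⊕0⊕0⊕1⊕1⊕1⊕0⊕1⊕0⊕0 = 1
p2 = XOR of data positions {3,6,7,10,11,14,15,18,19,22,23,26,27,30,31} = 0⊕1⊕1⊕0⊕1⊕0⊕0⊕1⊕1⊕0⊕1⊕1⊕1⊕0⊕0 = 0
p4 = XOR of data positions {5,6,7,12,13,14,15,20,21,22,23,28,29,30,31} = 0⊕1⊕1⊕1⊕1⊕0⊕0⊕0⊕1⊕0⊕1⊕1⊕0⊕0⊕0 = 1
p8 = XOR of data positions {9,10,11,12,13,14,15,24,25,26,27,28,29,30,31} = 0⊕0⊕1⊕1⊕1⊕0⊕0⊕0⊕0⊕1⊕1⊕1⊕0⊕0⊕0 = 0
p16 = XOR of data positions {17,18,19,20,21,22,23,24,25,26,27,28,29,30,31} = 0⊕1⊕1⊕0⊕1⊕0⊕1⊕0⊕0⊕1⊕1⊕1⊕0⊕0⊕0 = 1
Codeword b1..b31 = 1001011000111001011010100111000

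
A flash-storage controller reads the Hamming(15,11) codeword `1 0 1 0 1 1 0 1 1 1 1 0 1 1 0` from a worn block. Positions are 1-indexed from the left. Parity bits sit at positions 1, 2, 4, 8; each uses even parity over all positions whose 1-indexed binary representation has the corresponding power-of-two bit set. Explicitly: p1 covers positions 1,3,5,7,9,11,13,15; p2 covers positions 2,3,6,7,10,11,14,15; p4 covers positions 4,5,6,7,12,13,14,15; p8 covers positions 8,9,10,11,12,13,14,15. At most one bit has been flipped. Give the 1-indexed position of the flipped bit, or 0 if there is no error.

s1: b1⊕b3⊕b5⊕b7⊕b9⊕b11⊕b13⊕b15 = 1⊕1⊕1⊕0⊕1⊕1⊕1⊕0 = 0
s2: b2⊕b3⊕b6⊕b7⊕b10⊕b11⊕b14⊕b15 = 0⊕1⊕1⊕0⊕1⊕1⊕1⊕0 = 1
s4: b4⊕b5⊕b6⊕b7⊕b12⊕b13⊕b14⊕b15 = 0⊕1⊕1⊕0⊕0⊕1⊕1⊕0 = 0
s8: b8⊕b9⊕b10⊕b11⊕b12⊕b13⊕b14⊕b15 = 1⊕1⊕1⊕1⊕0⊕1⊕1⊕0 = 0
Syndrome (s8...s1) = 0010 → position 2.

2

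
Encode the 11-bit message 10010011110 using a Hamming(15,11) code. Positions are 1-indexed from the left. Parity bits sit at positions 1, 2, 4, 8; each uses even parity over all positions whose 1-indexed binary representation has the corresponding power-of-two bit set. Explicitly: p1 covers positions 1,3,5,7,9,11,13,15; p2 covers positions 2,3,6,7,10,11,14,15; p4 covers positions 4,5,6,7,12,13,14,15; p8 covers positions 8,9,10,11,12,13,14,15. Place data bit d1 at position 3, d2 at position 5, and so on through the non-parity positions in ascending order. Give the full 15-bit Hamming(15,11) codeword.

001000100011110

Place data bits at non-power-of-two positions: b3=1, b5=0, b6=0, b7=1, b9=0, b10=0, b11=1, b12=1, b13=1, b14=1, b15=0.
p1 = XOR of data positions {3,5,7,9,11,13,15} = 1⊕0⊕1⊕0⊕1⊕1⊕0 = 0
p2 = XOR of data positions {3,6,7,10,11,14,15} = 1⊕0⊕1⊕0⊕1⊕1⊕0 = 0
p4 = XOR of data positions {5,6,7,12,13,14,15} = 0⊕0⊕1⊕1⊕1⊕1⊕0 = 0
p8 = XOR of data positions {9,10,11,12,13,14,15} = 0⊕0⊕1⊕1⊕1⊕1⊕0 = 0
Codeword b1..b15 = 001000100011110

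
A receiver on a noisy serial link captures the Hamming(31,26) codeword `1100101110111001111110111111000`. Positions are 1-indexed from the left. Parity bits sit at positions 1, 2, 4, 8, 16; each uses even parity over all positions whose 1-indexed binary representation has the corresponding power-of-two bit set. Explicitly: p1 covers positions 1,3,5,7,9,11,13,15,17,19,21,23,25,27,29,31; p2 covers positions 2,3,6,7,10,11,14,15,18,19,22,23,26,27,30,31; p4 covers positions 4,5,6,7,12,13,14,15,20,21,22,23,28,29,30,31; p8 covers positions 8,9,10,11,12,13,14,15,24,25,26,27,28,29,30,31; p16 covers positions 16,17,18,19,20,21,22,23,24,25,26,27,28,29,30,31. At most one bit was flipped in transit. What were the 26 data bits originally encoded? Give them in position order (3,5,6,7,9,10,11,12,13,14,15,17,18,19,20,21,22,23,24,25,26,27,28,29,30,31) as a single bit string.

01011011100111110111111000

s1: b1⊕b3⊕b5⊕b7⊕b9⊕b11⊕b13⊕b15⊕b17⊕b19⊕b21⊕b23⊕b25⊕b27⊕b29⊕b31 = 1⊕0⊕1⊕1⊕1⊕1⊕1⊕0⊕1⊕1⊕1⊕1⊕1⊕1⊕0⊕0 = 0
s2: b2⊕b3⊕b6⊕b7⊕b10⊕b11⊕b14⊕b15⊕b18⊕b19⊕b22⊕b23⊕b26⊕b27⊕b30⊕b31 = 1⊕0⊕0⊕1⊕0⊕1⊕0⊕0⊕1⊕1⊕0⊕1⊕1⊕1⊕0⊕0 = 0
s4: b4⊕b5⊕b6⊕b7⊕b12⊕b13⊕b14⊕b15⊕b20⊕b21⊕b22⊕b23⊕b28⊕b29⊕b30⊕b31 = 0⊕1⊕0⊕1⊕1⊕1⊕0⊕0⊕1⊕1⊕0⊕1⊕1⊕0⊕0⊕0 = 0
s8: b8⊕b9⊕b10⊕b11⊕b12⊕b13⊕b14⊕b15⊕b24⊕b25⊕b26⊕b27⊕b28⊕b29⊕b30⊕b31 = 1⊕1⊕0⊕1⊕1⊕1⊕0⊕0⊕1⊕1⊕1⊕1⊕1⊕0⊕0⊕0 = 0
s16: b16⊕b17⊕b18⊕b19⊕b20⊕b21⊕b22⊕b23⊕b24⊕b25⊕b26⊕b27⊕b28⊕b29⊕b30⊕b31 = 1⊕1⊕1⊕1⊕1⊕1⊕0⊕1⊕1⊕1⊕1⊕1⊕1⊕0⊕0⊕0 = 0
Syndrome (s16...s1) = 00000 → position 0 (no error).
No correction needed.
Data bits at positions 3,5,6,7,9,10,11,12,13,14,15,17,18,19,20,21,22,23,24,25,26,27,28,29,30,31: 01011011100111110111111000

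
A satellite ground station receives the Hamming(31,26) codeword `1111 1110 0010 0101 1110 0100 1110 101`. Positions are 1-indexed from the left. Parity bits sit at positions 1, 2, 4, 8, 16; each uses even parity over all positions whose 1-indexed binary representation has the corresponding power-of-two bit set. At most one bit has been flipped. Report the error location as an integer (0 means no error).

9

s1: b1⊕b3⊕b5⊕b7⊕b9⊕b11⊕b13⊕b15⊕b17⊕b19⊕b21⊕b23⊕b25⊕b27⊕b29⊕b31 = 1⊕1⊕1⊕1⊕0⊕1⊕0⊕0⊕1⊕1⊕0⊕0⊕1⊕1⊕1⊕1 = 1
s2: b2⊕b3⊕b6⊕b7⊕b10⊕b11⊕b14⊕b15⊕b18⊕b19⊕b22⊕b23⊕b26⊕b27⊕b30⊕b31 = 1⊕1⊕1⊕1⊕0⊕1⊕1⊕0⊕1⊕1⊕1⊕0⊕1⊕1⊕0⊕1 = 0
s4: b4⊕b5⊕b6⊕b7⊕b12⊕b13⊕b14⊕b15⊕b20⊕b21⊕b22⊕b23⊕b28⊕b29⊕b30⊕b31 = 1⊕1⊕1⊕1⊕0⊕0⊕1⊕0⊕0⊕0⊕1⊕0⊕0⊕1⊕0⊕1 = 0
s8: b8⊕b9⊕b10⊕b11⊕b12⊕b13⊕b14⊕b15⊕b24⊕b25⊕b26⊕b27⊕b28⊕b29⊕b30⊕b31 = 0⊕0⊕0⊕1⊕0⊕0⊕1⊕0⊕0⊕1⊕1⊕1⊕0⊕1⊕0⊕1 = 1
s16: b16⊕b17⊕b18⊕b19⊕b20⊕b21⊕b22⊕b23⊕b24⊕b25⊕b26⊕b27⊕b28⊕b29⊕b30⊕b31 = 1⊕1⊕1⊕1⊕0⊕0⊕1⊕0⊕0⊕1⊕1⊕1⊕0⊕1⊕0⊕1 = 0
Syndrome (s16...s1) = 01001 → position 9.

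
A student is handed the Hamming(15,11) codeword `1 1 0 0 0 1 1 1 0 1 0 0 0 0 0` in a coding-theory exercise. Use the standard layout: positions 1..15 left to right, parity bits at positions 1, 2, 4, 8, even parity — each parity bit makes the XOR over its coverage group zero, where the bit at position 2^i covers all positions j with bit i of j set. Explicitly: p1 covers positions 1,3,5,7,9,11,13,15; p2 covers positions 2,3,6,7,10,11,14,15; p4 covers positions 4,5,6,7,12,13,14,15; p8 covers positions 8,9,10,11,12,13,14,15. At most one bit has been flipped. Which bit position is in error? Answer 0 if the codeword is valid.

s1: b1⊕b3⊕b5⊕b7⊕b9⊕b11⊕b13⊕b15 = 1⊕0⊕0⊕1⊕0⊕0⊕0⊕0 = 0
s2: b2⊕b3⊕b6⊕b7⊕b10⊕b11⊕b14⊕b15 = 1⊕0⊕1⊕1⊕1⊕0⊕0⊕0 = 0
s4: b4⊕b5⊕b6⊕b7⊕b12⊕b13⊕b14⊕b15 = 0⊕0⊕1⊕1⊕0⊕0⊕0⊕0 = 0
s8: b8⊕b9⊕b10⊕b11⊕b12⊕b13⊕b14⊕b15 = 1⊕0⊕1⊕0⊕0⊕0⊕0⊕0 = 0
Syndrome (s8...s1) = 0000 → position 0 (no error).

0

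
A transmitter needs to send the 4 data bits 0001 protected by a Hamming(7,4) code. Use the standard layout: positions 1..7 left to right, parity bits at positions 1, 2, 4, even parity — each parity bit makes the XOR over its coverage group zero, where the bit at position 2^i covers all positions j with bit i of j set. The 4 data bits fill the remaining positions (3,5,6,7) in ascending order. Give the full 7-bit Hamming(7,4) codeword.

1101001

Place data bits at non-power-of-two positions: b3=0, b5=0, b6=0, b7=1.
p1 = XOR of data positions {3,5,7} = 0⊕0⊕1 = 1
p2 = XOR of data positions {3,6,7} = 0⊕0⊕1 = 1
p4 = XOR of data positions {5,6,7} = 0⊕0⊕1 = 1
Codeword b1..b7 = 1101001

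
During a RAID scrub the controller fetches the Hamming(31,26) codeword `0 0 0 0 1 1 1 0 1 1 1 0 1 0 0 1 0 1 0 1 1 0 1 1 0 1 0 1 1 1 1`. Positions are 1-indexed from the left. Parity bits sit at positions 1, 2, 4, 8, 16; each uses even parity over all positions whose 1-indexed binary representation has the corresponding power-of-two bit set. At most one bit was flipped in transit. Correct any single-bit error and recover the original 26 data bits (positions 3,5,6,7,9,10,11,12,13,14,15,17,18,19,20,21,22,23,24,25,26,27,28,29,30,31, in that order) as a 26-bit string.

01111110100010110010101111

s1: b1⊕b3⊕b5⊕b7⊕b9⊕b11⊕b13⊕b15⊕b17⊕b19⊕b21⊕b23⊕b25⊕b27⊕b29⊕b31 = 0⊕0⊕1⊕1⊕1⊕1⊕1⊕0⊕0⊕0⊕1⊕1⊕0⊕0⊕1⊕1 = 1
s2: b2⊕b3⊕b6⊕b7⊕b10⊕b11⊕b14⊕b15⊕b18⊕b19⊕b22⊕b23⊕b26⊕b27⊕b30⊕b31 = 0⊕0⊕1⊕1⊕1⊕1⊕0⊕0⊕1⊕0⊕0⊕1⊕1⊕0⊕1⊕1 = 1
s4: b4⊕b5⊕b6⊕b7⊕b12⊕b13⊕b14⊕b15⊕b20⊕b21⊕b22⊕b23⊕b28⊕b29⊕b30⊕b31 = 0⊕1⊕1⊕1⊕0⊕1⊕0⊕0⊕1⊕1⊕0⊕1⊕1⊕1⊕1⊕1 = 1
s8: b8⊕b9⊕b10⊕b11⊕b12⊕b13⊕b14⊕b15⊕b24⊕b25⊕b26⊕b27⊕b28⊕b29⊕b30⊕b31 = 0⊕1⊕1⊕1⊕0⊕1⊕0⊕0⊕1⊕0⊕1⊕0⊕1⊕1⊕1⊕1 = 0
s16: b16⊕b17⊕b18⊕b19⊕b20⊕b21⊕b22⊕b23⊕b24⊕b25⊕b26⊕b27⊕b28⊕b29⊕b30⊕b31 = 1⊕0⊕1⊕0⊕1⊕1⊕0⊕1⊕1⊕0⊕1⊕0⊕1⊕1⊕1⊕1 = 1
Syndrome (s16...s1) = 10111 → position 23.
Flip bit 23: corrected codeword = 0000111011101001010110010101111
Data bits at positions 3,5,6,7,9,10,11,12,13,14,15,17,18,19,20,21,22,23,24,25,26,27,28,29,30,31: 01111110100010110010101111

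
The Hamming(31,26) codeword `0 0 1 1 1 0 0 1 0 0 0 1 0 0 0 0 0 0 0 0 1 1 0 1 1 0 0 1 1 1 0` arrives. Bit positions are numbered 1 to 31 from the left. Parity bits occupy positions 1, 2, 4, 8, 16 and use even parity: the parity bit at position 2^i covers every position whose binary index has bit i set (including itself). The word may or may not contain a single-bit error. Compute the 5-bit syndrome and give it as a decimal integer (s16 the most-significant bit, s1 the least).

s1: b1⊕b3⊕b5⊕b7⊕b9⊕b11⊕b13⊕b15⊕b17⊕b19⊕b21⊕b23⊕b25⊕b27⊕b29⊕b31 = 0⊕1⊕1⊕0⊕0⊕0⊕0⊕0⊕0⊕0⊕1⊕0⊕1⊕0⊕1⊕0 = 1
s2: b2⊕b3⊕b6⊕b7⊕b10⊕b11⊕b14⊕b15⊕b18⊕b19⊕b22⊕b23⊕b26⊕b27⊕b30⊕b31 = 0⊕1⊕0⊕0⊕0⊕0⊕0⊕0⊕0⊕0⊕1⊕0⊕0⊕0⊕1⊕0 = 1
s4: b4⊕b5⊕b6⊕b7⊕b12⊕b13⊕b14⊕b15⊕b20⊕b21⊕b22⊕b23⊕b28⊕b29⊕b30⊕b31 = 1⊕1⊕0⊕0⊕1⊕0⊕0⊕0⊕0⊕1⊕1⊕0⊕1⊕1⊕1⊕0 = 0
s8: b8⊕b9⊕b10⊕b11⊕b12⊕b13⊕b14⊕b15⊕b24⊕b25⊕b26⊕b27⊕b28⊕b29⊕b30⊕b31 = 1⊕0⊕0⊕0⊕1⊕0⊕0⊕0⊕1⊕1⊕0⊕0⊕1⊕1⊕1⊕0 = 1
s16: b16⊕b17⊕b18⊕b19⊕b20⊕b21⊕b22⊕b23⊕b24⊕b25⊕b26⊕b27⊕b28⊕b29⊕b30⊕b31 = 0⊕0⊕0⊕0⊕0⊕1⊕1⊕0⊕1⊕1⊕0⊕0⊕1⊕1⊕1⊕0 = 1
Syndrome (s16...s1) = 11011 → position 27.

27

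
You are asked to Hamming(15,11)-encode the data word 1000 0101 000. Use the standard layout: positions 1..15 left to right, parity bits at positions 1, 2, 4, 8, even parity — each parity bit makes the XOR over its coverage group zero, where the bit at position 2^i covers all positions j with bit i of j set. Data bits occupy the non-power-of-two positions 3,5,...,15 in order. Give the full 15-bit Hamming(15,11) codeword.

101100000101000

Place data bits at non-power-of-two positions: b3=1, b5=0, b6=0, b7=0, b9=0, b10=1, b11=0, b12=1, b13=0, b14=0, b15=0.
p1 = XOR of data positions {3,5,7,9,11,13,15} = 1⊕0⊕0⊕0⊕0⊕0⊕0 = 1
p2 = XOR of data positions {3,6,7,10,11,14,15} = 1⊕0⊕0⊕1⊕0⊕0⊕0 = 0
p4 = XOR of data positions {5,6,7,12,13,14,15} = 0⊕0⊕0⊕1⊕0⊕0⊕0 = 1
p8 = XOR of data positions {9,10,11,12,13,14,15} = 0⊕1⊕0⊕1⊕0⊕0⊕0 = 0
Codeword b1..b15 = 101100000101000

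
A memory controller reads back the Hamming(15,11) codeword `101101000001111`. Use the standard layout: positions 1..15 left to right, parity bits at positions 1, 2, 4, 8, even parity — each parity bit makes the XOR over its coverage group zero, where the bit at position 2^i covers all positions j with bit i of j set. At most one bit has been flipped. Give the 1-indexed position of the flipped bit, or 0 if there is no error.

s1: b1⊕b3⊕b5⊕b7⊕b9⊕b11⊕b13⊕b15 = 1⊕1⊕0⊕0⊕0⊕0⊕1⊕1 = 0
s2: b2⊕b3⊕b6⊕b7⊕b10⊕b11⊕b14⊕b15 = 0⊕1⊕1⊕0⊕0⊕0⊕1⊕1 = 0
s4: b4⊕b5⊕b6⊕b7⊕b12⊕b13⊕b14⊕b15 = 1⊕0⊕1⊕0⊕1⊕1⊕1⊕1 = 0
s8: b8⊕b9⊕b10⊕b11⊕b12⊕b13⊕b14⊕b15 = 0⊕0⊕0⊕0⊕1⊕1⊕1⊕1 = 0
Syndrome (s8...s1) = 0000 → position 0 (no error).

0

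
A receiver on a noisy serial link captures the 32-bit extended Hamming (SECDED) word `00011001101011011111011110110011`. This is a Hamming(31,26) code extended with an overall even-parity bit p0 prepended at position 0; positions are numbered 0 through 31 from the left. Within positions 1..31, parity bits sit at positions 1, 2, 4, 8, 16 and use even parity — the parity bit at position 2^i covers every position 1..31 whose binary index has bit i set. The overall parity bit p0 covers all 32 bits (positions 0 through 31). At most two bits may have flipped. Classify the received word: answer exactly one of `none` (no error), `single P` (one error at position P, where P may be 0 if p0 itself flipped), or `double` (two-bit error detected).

none

s1: b1⊕b3⊕b5⊕b7⊕b9⊕b11⊕b13⊕b15⊕b17⊕b19⊕b21⊕b23⊕b25⊕b27⊕b29⊕b31 = 0⊕1⊕0⊕1⊕0⊕0⊕1⊕1⊕1⊕1⊕1⊕1⊕0⊕1⊕0⊕1 = 0
s2: b2⊕b3⊕b6⊕b7⊕b10⊕b11⊕b14⊕b15⊕b18⊕b19⊕b22⊕b23⊕b26⊕b27⊕b30⊕b31 = 0⊕1⊕0⊕1⊕1⊕0⊕0⊕1⊕1⊕1⊕1⊕1⊕1⊕1⊕1⊕1 = 0
s4: b4⊕b5⊕b6⊕b7⊕b12⊕b13⊕b14⊕b15⊕b20⊕b21⊕b22⊕b23⊕b28⊕b29⊕b30⊕b31 = 1⊕0⊕0⊕1⊕1⊕1⊕0⊕1⊕0⊕1⊕1⊕1⊕0⊕0⊕1⊕1 = 0
s8: b8⊕b9⊕b10⊕b11⊕b12⊕b13⊕b14⊕b15⊕b24⊕b25⊕b26⊕b27⊕b28⊕b29⊕b30⊕b31 = 1⊕0⊕1⊕0⊕1⊕1⊕0⊕1⊕1⊕0⊕1⊕1⊕0⊕0⊕1⊕1 = 0
s16: b16⊕b17⊕b18⊕b19⊕b20⊕b21⊕b22⊕b23⊕b24⊕b25⊕b26⊕b27⊕b28⊕b29⊕b30⊕b31 = 1⊕1⊕1⊕1⊕0⊕1⊕1⊕1⊕1⊕0⊕1⊕1⊕0⊕0⊕1⊕1 = 0
Syndrome (s16...s1) = 00000 → position 0 (no error).
Overall parity (XOR of all 32 bits, including p0): 0⊕0⊕0⊕1⊕1⊕0⊕0⊕1⊕1⊕0⊕1⊕0⊕1⊕1⊕0⊕1⊕1⊕1⊕1⊕1⊕0⊕1⊕1⊕1⊕1⊕0⊕1⊕1⊕0⊕0⊕1⊕1 = 0
Overall=0, syndrome position=0 → no error.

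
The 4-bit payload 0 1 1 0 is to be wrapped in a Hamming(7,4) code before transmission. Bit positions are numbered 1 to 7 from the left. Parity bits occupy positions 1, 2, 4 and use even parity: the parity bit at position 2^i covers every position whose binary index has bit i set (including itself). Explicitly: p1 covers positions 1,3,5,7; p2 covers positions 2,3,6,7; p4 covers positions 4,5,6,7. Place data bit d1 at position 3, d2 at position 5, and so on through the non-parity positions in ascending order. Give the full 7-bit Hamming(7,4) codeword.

Place data bits at non-power-of-two positions: b3=0, b5=1, b6=1, b7=0.
p1 = XOR of data positions {3,5,7} = 0⊕1⊕0 = 1
p2 = XOR of data positions {3,6,7} = 0⊕1⊕0 = 1
p4 = XOR of data positions {5,6,7} = 1⊕1⊕0 = 0
Codeword b1..b7 = 1100110

1100110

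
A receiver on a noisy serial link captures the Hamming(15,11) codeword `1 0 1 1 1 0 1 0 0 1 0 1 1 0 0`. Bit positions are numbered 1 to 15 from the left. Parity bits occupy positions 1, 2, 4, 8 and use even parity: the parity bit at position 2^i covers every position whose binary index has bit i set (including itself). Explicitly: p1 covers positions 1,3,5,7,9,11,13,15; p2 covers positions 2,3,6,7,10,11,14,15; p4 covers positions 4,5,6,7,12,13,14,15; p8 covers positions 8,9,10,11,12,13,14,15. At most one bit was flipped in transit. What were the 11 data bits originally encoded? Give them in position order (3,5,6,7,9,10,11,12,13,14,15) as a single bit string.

11010101101

s1: b1⊕b3⊕b5⊕b7⊕b9⊕b11⊕b13⊕b15 = 1⊕1⊕1⊕1⊕0⊕0⊕1⊕0 = 1
s2: b2⊕b3⊕b6⊕b7⊕b10⊕b11⊕b14⊕b15 = 0⊕1⊕0⊕1⊕1⊕0⊕0⊕0 = 1
s4: b4⊕b5⊕b6⊕b7⊕b12⊕b13⊕b14⊕b15 = 1⊕1⊕0⊕1⊕1⊕1⊕0⊕0 = 1
s8: b8⊕b9⊕b10⊕b11⊕b12⊕b13⊕b14⊕b15 = 0⊕0⊕1⊕0⊕1⊕1⊕0⊕0 = 1
Syndrome (s8...s1) = 1111 → position 15.
Flip bit 15: corrected codeword = 101110100101101
Data bits at positions 3,5,6,7,9,10,11,12,13,14,15: 11010101101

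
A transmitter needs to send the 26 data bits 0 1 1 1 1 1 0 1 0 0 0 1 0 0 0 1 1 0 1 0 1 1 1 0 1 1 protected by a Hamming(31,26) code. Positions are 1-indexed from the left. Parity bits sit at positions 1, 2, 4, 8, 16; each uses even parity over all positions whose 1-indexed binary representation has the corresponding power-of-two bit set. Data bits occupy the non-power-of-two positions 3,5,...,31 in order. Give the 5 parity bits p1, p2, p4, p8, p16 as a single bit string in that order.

10111

Place data bits at non-power-of-two positions: b3=0, b5=1, b6=1, b7=1, b9=1, b10=1, b11=0, b12=1, b13=0, b14=0, b15=0, b17=1, b18=0, b19=0, b20=0, b21=1, b22=1, b23=0, b24=1, b25=0, b26=1, b27=1, b28=1, b29=0, b30=1, b31=1.
p1 = XOR of data positions {3,5,7,9,11,13,15,17,19,21,23,25,27,29,31} = 0⊕1⊕1⊕1⊕0⊕0⊕0⊕1⊕0⊕1⊕0⊕0⊕1⊕0⊕1 = 1
p2 = XOR of data positions {3,6,7,10,11,14,15,18,19,22,23,26,27,30,31} = 0⊕1⊕1⊕1⊕0⊕0⊕0⊕0⊕0⊕1⊕0⊕1⊕1⊕1⊕1 = 0
p4 = XOR of data positions {5,6,7,12,13,14,15,20,21,22,23,28,29,30,31} = 1⊕1⊕1⊕1⊕0⊕0⊕0⊕0⊕1⊕1⊕0⊕1⊕0⊕1⊕1 = 1
p8 = XOR of data positions {9,10,11,12,13,14,15,24,25,26,27,28,29,30,31} = 1⊕1⊕0⊕1⊕0⊕0⊕0⊕1⊕0⊕1⊕1⊕1⊕0⊕1⊕1 = 1
p16 = XOR of data positions {17,18,19,20,21,22,23,24,25,26,27,28,29,30,31} = 1⊕0⊕0⊕0⊕1⊕1⊕0⊕1⊕0⊕1⊕1⊕1⊕0⊕1⊕1 = 1
Parity bits p1,p2,p4,p8,p16 = 10111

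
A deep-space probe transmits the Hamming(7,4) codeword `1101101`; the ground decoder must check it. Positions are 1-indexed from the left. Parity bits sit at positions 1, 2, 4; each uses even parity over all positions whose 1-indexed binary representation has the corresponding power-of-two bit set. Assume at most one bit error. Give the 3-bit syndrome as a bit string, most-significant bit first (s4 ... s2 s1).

101

s1: b1⊕b3⊕b5⊕b7 = 1⊕0⊕1⊕1 = 1
s2: b2⊕b3⊕b6⊕b7 = 1⊕0⊕0⊕1 = 0
s4: b4⊕b5⊕b6⊕b7 = 1⊕1⊕0⊕1 = 1
Syndrome (s4...s1) = 101 → position 5.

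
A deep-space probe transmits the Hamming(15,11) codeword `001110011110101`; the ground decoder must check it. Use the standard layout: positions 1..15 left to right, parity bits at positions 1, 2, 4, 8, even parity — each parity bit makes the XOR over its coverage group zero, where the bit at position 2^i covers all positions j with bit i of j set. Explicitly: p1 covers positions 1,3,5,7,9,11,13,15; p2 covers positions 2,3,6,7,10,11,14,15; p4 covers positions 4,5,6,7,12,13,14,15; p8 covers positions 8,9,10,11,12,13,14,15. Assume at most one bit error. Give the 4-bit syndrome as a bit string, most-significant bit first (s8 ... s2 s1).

0000

s1: b1⊕b3⊕b5⊕b7⊕b9⊕b11⊕b13⊕b15 = 0⊕1⊕1⊕0⊕1⊕1⊕1⊕1 = 0
s2: b2⊕b3⊕b6⊕b7⊕b10⊕b11⊕b14⊕b15 = 0⊕1⊕0⊕0⊕1⊕1⊕0⊕1 = 0
s4: b4⊕b5⊕b6⊕b7⊕b12⊕b13⊕b14⊕b15 = 1⊕1⊕0⊕0⊕0⊕1⊕0⊕1 = 0
s8: b8⊕b9⊕b10⊕b11⊕b12⊕b13⊕b14⊕b15 = 1⊕1⊕1⊕1⊕0⊕1⊕0⊕1 = 0
Syndrome (s8...s1) = 0000 → position 0 (no error).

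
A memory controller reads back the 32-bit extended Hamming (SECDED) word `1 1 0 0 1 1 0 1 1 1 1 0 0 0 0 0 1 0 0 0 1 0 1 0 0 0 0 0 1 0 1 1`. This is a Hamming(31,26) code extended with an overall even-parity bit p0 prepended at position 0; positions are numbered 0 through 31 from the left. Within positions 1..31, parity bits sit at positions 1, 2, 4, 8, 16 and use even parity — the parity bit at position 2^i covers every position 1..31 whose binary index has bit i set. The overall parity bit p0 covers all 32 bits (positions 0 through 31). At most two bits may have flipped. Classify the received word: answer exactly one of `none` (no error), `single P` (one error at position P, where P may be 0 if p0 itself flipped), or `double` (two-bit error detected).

double

s1: b1⊕b3⊕b5⊕b7⊕b9⊕b11⊕b13⊕b15⊕b17⊕b19⊕b21⊕b23⊕b25⊕b27⊕b29⊕b31 = 1⊕0⊕1⊕1⊕1⊕0⊕0⊕0⊕0⊕0⊕0⊕0⊕0⊕0⊕0⊕1 = 1
s2: b2⊕b3⊕b6⊕b7⊕b10⊕b11⊕b14⊕b15⊕b18⊕b19⊕b22⊕b23⊕b26⊕b27⊕b30⊕b31 = 0⊕0⊕0⊕1⊕1⊕0⊕0⊕0⊕0⊕0⊕1⊕0⊕0⊕0⊕1⊕1 = 1
s4: b4⊕b5⊕b6⊕b7⊕b12⊕b13⊕b14⊕b15⊕b20⊕b21⊕b22⊕b23⊕b28⊕b29⊕b30⊕b31 = 1⊕1⊕0⊕1⊕0⊕0⊕0⊕0⊕1⊕0⊕1⊕0⊕1⊕0⊕1⊕1 = 0
s8: b8⊕b9⊕b10⊕b11⊕b12⊕b13⊕b14⊕b15⊕b24⊕b25⊕b26⊕b27⊕b28⊕b29⊕b30⊕b31 = 1⊕1⊕1⊕0⊕0⊕0⊕0⊕0⊕0⊕0⊕0⊕0⊕1⊕0⊕1⊕1 = 0
s16: b16⊕b17⊕b18⊕b19⊕b20⊕b21⊕b22⊕b23⊕b24⊕b25⊕b26⊕b27⊕b28⊕b29⊕b30⊕b31 = 1⊕0⊕0⊕0⊕1⊕0⊕1⊕0⊕0⊕0⊕0⊕0⊕1⊕0⊕1⊕1 = 0
Syndrome (s16...s1) = 00011 → position 3.
Overall parity (XOR of all 32 bits, including p0): 1⊕1⊕0⊕0⊕1⊕1⊕0⊕1⊕1⊕1⊕1⊕0⊕0⊕0⊕0⊕0⊕1⊕0⊕0⊕0⊕1⊕0⊕1⊕0⊕0⊕0⊕0⊕0⊕1⊕0⊕1⊕1 = 0
Overall=0, syndrome position=3 → double-bit error detected (uncorrectable).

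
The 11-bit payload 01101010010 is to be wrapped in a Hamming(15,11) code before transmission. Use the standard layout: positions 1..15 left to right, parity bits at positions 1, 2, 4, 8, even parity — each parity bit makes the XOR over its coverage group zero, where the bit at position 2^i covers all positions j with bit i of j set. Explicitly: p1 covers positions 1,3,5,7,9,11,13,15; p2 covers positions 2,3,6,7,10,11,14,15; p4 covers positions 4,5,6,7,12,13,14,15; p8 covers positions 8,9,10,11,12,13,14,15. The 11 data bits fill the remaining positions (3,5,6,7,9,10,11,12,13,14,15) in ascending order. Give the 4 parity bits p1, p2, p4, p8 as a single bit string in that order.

1111

Place data bits at non-power-of-two positions: b3=0, b5=1, b6=1, b7=0, b9=1, b10=0, b11=1, b12=0, b13=0, b14=1, b15=0.
p1 = XOR of data positions {3,5,7,9,11,13,15} = 0⊕1⊕0⊕1⊕1⊕0⊕0 = 1
p2 = XOR of data positions {3,6,7,10,11,14,15} = 0⊕1⊕0⊕0⊕1⊕1⊕0 = 1
p4 = XOR of data positions {5,6,7,12,13,14,15} = 1⊕1⊕0⊕0⊕0⊕1⊕0 = 1
p8 = XOR of data positions {9,10,11,12,13,14,15} = 1⊕0⊕1⊕0⊕0⊕1⊕0 = 1
Parity bits p1,p2,p4,p8 = 1111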